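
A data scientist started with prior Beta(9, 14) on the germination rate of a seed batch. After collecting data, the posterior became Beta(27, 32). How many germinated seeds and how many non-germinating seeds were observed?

Beta is conjugate to the binomial likelihood: posterior = Beta(α+s, β+f).
So s = 27 − 9 = 18 and f = 32 − 14 = 18.

18 germinated seeds and 18 non-germinating seeds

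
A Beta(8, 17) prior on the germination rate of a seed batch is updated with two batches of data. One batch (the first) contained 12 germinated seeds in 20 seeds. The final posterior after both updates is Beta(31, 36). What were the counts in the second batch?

11 germinated seeds and 11 non-germinating seeds

Because Beta–binomial updating is additive in the counts, the combined data contributed (α_post−α_prior, β_post−β_prior) successes and failures.
Total across both batches: 31−8=23 germinated seeds, 36−17=19 non-germinating seeds.
Subtract the first batch: 23−12=11 germinated seeds and 19−8=11 non-germinating seeds.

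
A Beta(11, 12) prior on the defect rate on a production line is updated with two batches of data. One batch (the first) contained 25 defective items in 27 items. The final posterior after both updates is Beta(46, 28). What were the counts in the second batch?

10 defective items and 14 good items

Sequential conjugate updates are equivalent to a single update on the pooled data, so total successes = posterior α − prior α and total failures = posterior β − prior β.
Total across both batches: 46−11=35 defective items, 28−12=16 good items.
Subtract the first batch: 35−25=10 defective items and 16−2=14 good items.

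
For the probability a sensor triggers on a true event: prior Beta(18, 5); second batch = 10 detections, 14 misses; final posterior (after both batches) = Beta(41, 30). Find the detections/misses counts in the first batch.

13 detections and 11 misses

Because Beta–binomial updating is additive in the counts, the combined data contributed (α_post−α_prior, β_post−β_prior) successes and failures.
Total across both batches: 41−18=23 detections, 30−5=25 misses.
Subtract the second batch: 23−10=13 detections and 25−14=11 misses.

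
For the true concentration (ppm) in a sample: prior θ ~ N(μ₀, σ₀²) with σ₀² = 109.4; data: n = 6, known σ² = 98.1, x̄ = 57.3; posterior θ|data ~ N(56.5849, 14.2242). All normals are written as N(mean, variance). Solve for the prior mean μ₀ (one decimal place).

The posterior mean is a precision-weighted average: μ_n = (τ₀μ₀ + τ_data·x̄)/(τ₀+τ_data), with τ₀=1/σ₀² and τ_data=n/σ².
Here τ₀ = 1/109.4 = 0.009141 and τ_data = 6/98.1 = 0.061162, so τ_n = 0.070303.
Rearranging for μ₀: μ₀ = (μ_n·τ_n − τ_data·x̄)/τ₀ = (56.5849·0.070303 − 0.061162·57.3) / 0.009141 = 0.473506/0.009141 ≈ 51.8.

μ₀ = 51.8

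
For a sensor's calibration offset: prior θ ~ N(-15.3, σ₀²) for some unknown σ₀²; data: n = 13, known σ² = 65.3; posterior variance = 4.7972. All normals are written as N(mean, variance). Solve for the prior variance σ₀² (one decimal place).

Posterior precision equals prior precision plus data precision: 1/σ_n² = 1/σ₀² + n/σ².
So 1/σ₀² = 1/4.7972 − 13/65.3 = 0.208455 − 0.199081 = 0.009374.
Hence σ₀² = 1/0.009374 ≈ 106.7.

σ₀² = 106.7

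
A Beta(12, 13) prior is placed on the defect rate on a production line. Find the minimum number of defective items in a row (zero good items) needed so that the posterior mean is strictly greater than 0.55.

After k defective items and 0 good items the posterior is Beta(12+k, 13), with mean (12+k)/(12+13+k).
Set (12+k)/(25+k) > 0.55 and solve: k > (0.55·25 − 12)/(1 − 0.55) = 3.889.
The smallest integer exceeding 3.889 is 4, and checking k=4: (16)/(29) = 0.5517 > 0.55.

k = 4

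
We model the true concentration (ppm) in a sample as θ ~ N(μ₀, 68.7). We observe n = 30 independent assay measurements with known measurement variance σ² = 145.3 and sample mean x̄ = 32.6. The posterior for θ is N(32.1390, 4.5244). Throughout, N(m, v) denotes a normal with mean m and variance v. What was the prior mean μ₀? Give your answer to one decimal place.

μ₀ = 25.6

With known observation variance, the Normal–Normal posterior has precision τ_n = τ₀ + n/σ² and mean μ_n = (τ₀μ₀ + (n/σ²)x̄)/τ_n.
Here τ₀ = 1/68.7 = 0.014556 and τ_data = 30/145.3 = 0.206469, so τ_n = 0.221025.
Rearranging for μ₀: μ₀ = (μ_n·τ_n − τ_data·x̄)/τ₀ = (32.1390·0.221025 − 0.206469·32.6) / 0.014556 = 0.372633/0.014556 ≈ 25.6.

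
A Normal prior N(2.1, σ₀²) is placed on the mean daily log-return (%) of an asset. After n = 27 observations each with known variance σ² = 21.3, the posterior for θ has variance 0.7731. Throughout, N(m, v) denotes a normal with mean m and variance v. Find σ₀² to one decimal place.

σ₀² = 38.6

For the Normal–Normal model with known σ², precisions add: τ_n = τ₀ + n/σ².
So 1/σ₀² = 1/0.7731 − 27/21.3 = 1.293494 − 1.267606 = 0.025888.
Hence σ₀² = 1/0.025888 ≈ 38.6.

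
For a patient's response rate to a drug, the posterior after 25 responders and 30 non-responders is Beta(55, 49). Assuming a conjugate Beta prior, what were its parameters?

Beta is conjugate to the binomial likelihood: posterior = Beta(α+s, β+f).
Subtract the data counts: 55−25=30, 49−30=19.

Beta(30, 19)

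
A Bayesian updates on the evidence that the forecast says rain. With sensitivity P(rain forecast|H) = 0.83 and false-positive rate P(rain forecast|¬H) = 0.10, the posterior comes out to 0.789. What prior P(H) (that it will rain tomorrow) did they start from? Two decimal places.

In odds form, posterior odds = prior odds × likelihood ratio, so prior odds = posterior odds ÷ LR.
Posterior odds = 0.789/(1−0.789) = 3.7393. LR = 0.83/0.10 = 8.3000.
Prior odds = 3.7393/8.3000 = 0.4505, so P(H) = 0.4505/(1+0.4505) ≈ 0.31.

P(H) = 0.31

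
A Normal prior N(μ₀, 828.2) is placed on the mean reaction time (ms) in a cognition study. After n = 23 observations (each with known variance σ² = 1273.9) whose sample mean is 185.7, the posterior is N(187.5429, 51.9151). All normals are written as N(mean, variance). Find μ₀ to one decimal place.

μ₀ = 215.1

With known observation variance, the Normal–Normal posterior has precision τ_n = τ₀ + n/σ² and mean μ_n = (τ₀μ₀ + (n/σ²)x̄)/τ_n.
Here τ₀ = 1/828.2 = 0.001207 and τ_data = 23/1273.9 = 0.018055, so τ_n = 0.019262.
Rearranging for μ₀: μ₀ = (μ_n·τ_n − τ_data·x̄)/τ₀ = (187.5429·0.019262 − 0.018055·185.7) / 0.001207 = 0.259638/0.001207 ≈ 215.1.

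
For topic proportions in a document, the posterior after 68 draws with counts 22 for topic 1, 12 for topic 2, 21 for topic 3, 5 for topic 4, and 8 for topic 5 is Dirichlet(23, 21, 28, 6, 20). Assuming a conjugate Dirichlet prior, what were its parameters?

For a Dirichlet(α) prior with multinomial counts c, the posterior is Dirichlet(α + c) componentwise.
Subtract each count from the matching posterior parameter: 23−22=1, 21−12=9, 28−21=7, 6−5=1, 20−8=12.

Dirichlet(1, 9, 7, 1, 12)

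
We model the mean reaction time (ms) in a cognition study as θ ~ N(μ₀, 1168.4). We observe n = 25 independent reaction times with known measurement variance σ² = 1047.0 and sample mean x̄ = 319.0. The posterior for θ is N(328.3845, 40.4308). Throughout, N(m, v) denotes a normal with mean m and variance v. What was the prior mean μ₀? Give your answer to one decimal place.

μ₀ = 590.2

The posterior mean is a precision-weighted average: μ_n = (τ₀μ₀ + τ_data·x̄)/(τ₀+τ_data), with τ₀=1/σ₀² and τ_data=n/σ².
Here τ₀ = 1/1168.4 = 0.000856 and τ_data = 25/1047.0 = 0.023878, so τ_n = 0.024734.
Rearranging for μ₀: μ₀ = (μ_n·τ_n − τ_data·x̄)/τ₀ = (328.3845·0.024734 − 0.023878·319.0) / 0.000856 = 0.505180/0.000856 ≈ 590.2.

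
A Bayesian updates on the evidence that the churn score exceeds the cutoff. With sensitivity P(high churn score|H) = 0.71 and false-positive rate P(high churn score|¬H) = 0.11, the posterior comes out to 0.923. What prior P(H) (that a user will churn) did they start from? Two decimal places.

In odds form, posterior odds = prior odds × likelihood ratio, so prior odds = posterior odds ÷ LR.
Posterior odds = 0.923/(1−0.923) = 11.9870. LR = 0.71/0.11 = 6.4545.
Prior odds = 11.9870/6.4545 = 1.8572, so P(H) = 1.8572/(1+1.8572) ≈ 0.65.

P(H) = 0.65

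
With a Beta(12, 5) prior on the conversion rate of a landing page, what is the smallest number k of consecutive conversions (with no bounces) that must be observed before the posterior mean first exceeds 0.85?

After k conversions and 0 bounces the posterior is Beta(12+k, 5), with mean (12+k)/(12+5+k).
Set (12+k)/(17+k) > 0.85 and solve: k > (0.85·17 − 12)/(1 − 0.85) = 16.333.
The smallest integer exceeding 16.333 is 17.

k = 17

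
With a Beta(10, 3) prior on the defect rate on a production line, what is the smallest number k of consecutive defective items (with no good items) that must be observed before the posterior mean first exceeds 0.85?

After k defective items and 0 good items the posterior is Beta(10+k, 3), with mean (10+k)/(10+3+k).
Set (10+k)/(13+k) > 0.85 and solve: k > (0.85·13 − 10)/(1 − 0.85) = 7.000.
The smallest integer exceeding 7.000 is 8.

k = 8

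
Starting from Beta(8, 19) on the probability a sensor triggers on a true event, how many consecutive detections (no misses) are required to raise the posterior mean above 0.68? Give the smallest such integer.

k = 33

After k detections and 0 misses the posterior is Beta(8+k, 19), with mean (8+k)/(8+19+k).
Set (8+k)/(27+k) > 0.68 and solve: k > (0.68·27 − 8)/(1 − 0.68) = 32.375.
The smallest integer exceeding 32.375 is 33, and checking k=33: (41)/(60) = 0.6833 > 0.68.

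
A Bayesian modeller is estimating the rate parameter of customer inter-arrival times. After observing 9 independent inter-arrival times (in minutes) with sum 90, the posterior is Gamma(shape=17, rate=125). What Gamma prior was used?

Gamma–exponential conjugacy: posterior shape = α + n, posterior rate = β + Σtᵢ.
So α = 17 − 9 = 8 and β = 125 − 90 = 35.

Gamma(shape=8, rate=35)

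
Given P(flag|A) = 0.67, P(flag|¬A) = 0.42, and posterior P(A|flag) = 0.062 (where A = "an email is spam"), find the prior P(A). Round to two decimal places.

In odds form, posterior odds = prior odds × likelihood ratio, so prior odds = posterior odds ÷ LR.
Posterior odds = 0.062/(1−0.062) = 0.0661. LR = 0.67/0.42 = 1.5952.
Prior odds = 0.0661/1.5952 = 0.0414, so P(A) = 0.0414/(1+0.0414) ≈ 0.04.

P(A) = 0.04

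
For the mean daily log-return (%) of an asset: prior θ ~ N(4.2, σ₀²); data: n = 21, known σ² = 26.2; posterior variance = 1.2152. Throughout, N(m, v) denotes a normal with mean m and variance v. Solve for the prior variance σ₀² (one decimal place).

Posterior precision equals prior precision plus data precision: 1/σ_n² = 1/σ₀² + n/σ².
So 1/σ₀² = 1/1.2152 − 21/26.2 = 0.822910 − 0.801527 = 0.021383.
Hence σ₀² = 1/0.021383 ≈ 46.8.

σ₀² = 46.8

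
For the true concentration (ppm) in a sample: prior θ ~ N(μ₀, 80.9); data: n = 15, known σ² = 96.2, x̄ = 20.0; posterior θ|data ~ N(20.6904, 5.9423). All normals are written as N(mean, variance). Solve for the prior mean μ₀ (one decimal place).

The posterior mean is a precision-weighted average: μ_n = (τ₀μ₀ + τ_data·x̄)/(τ₀+τ_data), with τ₀=1/σ₀² and τ_data=n/σ².
Here τ₀ = 1/80.9 = 0.012361 and τ_data = 15/96.2 = 0.155925, so τ_n = 0.168286.
Rearranging for μ₀: μ₀ = (μ_n·τ_n − τ_data·x̄)/τ₀ = (20.6904·0.168286 − 0.155925·20.0) / 0.012361 = 0.363405/0.012361 ≈ 29.4.

μ₀ = 29.4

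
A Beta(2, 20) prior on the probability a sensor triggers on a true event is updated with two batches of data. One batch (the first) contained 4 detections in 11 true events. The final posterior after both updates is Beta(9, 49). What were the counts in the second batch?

3 detections and 22 misses

Sequential conjugate updates are equivalent to a single update on the pooled data, so total successes = posterior α − prior α and total failures = posterior β − prior β.
Total across both batches: 9−2=7 detections, 49−20=29 misses.
Subtract the first batch: 7−4=3 detections and 29−7=22 misses.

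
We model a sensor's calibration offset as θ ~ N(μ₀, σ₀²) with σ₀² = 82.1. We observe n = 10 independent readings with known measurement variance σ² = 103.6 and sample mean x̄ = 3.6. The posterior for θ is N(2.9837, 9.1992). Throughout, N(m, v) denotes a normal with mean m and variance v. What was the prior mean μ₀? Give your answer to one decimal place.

The posterior mean is a precision-weighted average: μ_n = (τ₀μ₀ + τ_data·x̄)/(τ₀+τ_data), with τ₀=1/σ₀² and τ_data=n/σ².
Here τ₀ = 1/82.1 = 0.012180 and τ_data = 10/103.6 = 0.096525, so τ_n = 0.108705.
Rearranging for μ₀: μ₀ = (μ_n·τ_n − τ_data·x̄)/τ₀ = (2.9837·0.108705 − 0.096525·3.6) / 0.012180 = -0.023147/0.012180 ≈ -1.9.

μ₀ = -1.9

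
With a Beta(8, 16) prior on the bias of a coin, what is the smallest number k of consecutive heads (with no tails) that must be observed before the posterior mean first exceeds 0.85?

After k heads and 0 tails the posterior is Beta(8+k, 16), with mean (8+k)/(8+16+k).
Set (8+k)/(24+k) > 0.85 and solve: k > (0.85·24 − 8)/(1 − 0.85) = 82.667.
The smallest integer exceeding 82.667 is 83.

k = 83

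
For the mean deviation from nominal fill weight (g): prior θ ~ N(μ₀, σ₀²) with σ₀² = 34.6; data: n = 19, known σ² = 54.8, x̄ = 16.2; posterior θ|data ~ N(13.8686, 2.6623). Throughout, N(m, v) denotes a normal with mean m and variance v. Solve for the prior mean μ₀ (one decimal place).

μ₀ = -14.1

With known observation variance, the Normal–Normal posterior has precision τ_n = τ₀ + n/σ² and mean μ_n = (τ₀μ₀ + (n/σ²)x̄)/τ_n.
Here τ₀ = 1/34.6 = 0.028902 and τ_data = 19/54.8 = 0.346715, so τ_n = 0.375617.
Rearranging for μ₀: μ₀ = (μ_n·τ_n − τ_data·x̄)/τ₀ = (13.8686·0.375617 − 0.346715·16.2) / 0.028902 = -0.407501/0.028902 ≈ -14.1.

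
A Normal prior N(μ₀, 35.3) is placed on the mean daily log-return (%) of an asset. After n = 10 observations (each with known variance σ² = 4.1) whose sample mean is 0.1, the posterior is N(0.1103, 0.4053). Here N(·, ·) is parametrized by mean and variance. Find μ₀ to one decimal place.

The posterior mean is a precision-weighted average: μ_n = (τ₀μ₀ + τ_data·x̄)/(τ₀+τ_data), with τ₀=1/σ₀² and τ_data=n/σ².
Here τ₀ = 1/35.3 = 0.028329 and τ_data = 10/4.1 = 2.439024, so τ_n = 2.467353.
Rearranging for μ₀: μ₀ = (μ_n·τ_n − τ_data·x̄)/τ₀ = (0.1103·2.467353 − 2.439024·0.1) / 0.028329 = 0.028247/0.028329 ≈ 1.0.

μ₀ = 1.0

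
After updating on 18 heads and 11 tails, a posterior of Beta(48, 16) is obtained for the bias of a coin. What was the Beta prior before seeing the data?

Beta(30, 5)

Under Beta–binomial conjugacy the posterior parameters are (a+s, b+f).
So a = 48 − 18 = 30 and b = 16 − 11 = 5.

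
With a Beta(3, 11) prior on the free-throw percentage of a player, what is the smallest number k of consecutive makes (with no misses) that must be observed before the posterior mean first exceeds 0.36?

After k makes and 0 misses the posterior is Beta(3+k, 11), with mean (3+k)/(3+11+k).
Set (3+k)/(14+k) > 0.36 and solve: k > (0.36·14 − 3)/(1 − 0.36) = 3.188.
The smallest integer exceeding 3.188 is 4, and checking k=4: (7)/(18) = 0.3889 > 0.36.

k = 4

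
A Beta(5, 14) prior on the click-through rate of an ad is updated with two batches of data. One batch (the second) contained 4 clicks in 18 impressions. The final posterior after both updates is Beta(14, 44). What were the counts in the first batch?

5 clicks and 16 non-clicks

Sequential conjugate updates are equivalent to a single update on the pooled data, so total successes = posterior α − prior α and total failures = posterior β − prior β.
Total across both batches: 14−5=9 clicks, 44−14=30 non-clicks.
Subtract the second batch: 9−4=5 clicks and 30−14=16 non-clicks.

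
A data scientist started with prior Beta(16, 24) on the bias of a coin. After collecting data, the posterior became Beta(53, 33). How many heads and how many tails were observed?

Under Beta–binomial conjugacy the posterior parameters are (a+s, b+f).
So s = 53 − 16 = 37 and f = 33 − 24 = 9.

37 heads and 9 tails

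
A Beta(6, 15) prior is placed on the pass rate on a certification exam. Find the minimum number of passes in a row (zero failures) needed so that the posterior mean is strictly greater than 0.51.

k = 10

After k passes and 0 failures the posterior is Beta(6+k, 15), with mean (6+k)/(6+15+k).
Set (6+k)/(21+k) > 0.51 and solve: k > (0.51·21 − 6)/(1 − 0.51) = 9.612.
The smallest integer exceeding 9.612 is 10.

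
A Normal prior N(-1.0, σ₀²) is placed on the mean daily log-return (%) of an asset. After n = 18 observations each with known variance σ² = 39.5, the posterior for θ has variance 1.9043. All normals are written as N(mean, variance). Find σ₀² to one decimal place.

Posterior precision equals prior precision plus data precision: 1/σ_n² = 1/σ₀² + n/σ².
So 1/σ₀² = 1/1.9043 − 18/39.5 = 0.525127 − 0.455696 = 0.069431.
Hence σ₀² = 1/0.069431 ≈ 14.4.

σ₀² = 14.4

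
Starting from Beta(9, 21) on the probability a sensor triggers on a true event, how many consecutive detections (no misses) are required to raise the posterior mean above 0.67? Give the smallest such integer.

After k detections and 0 misses the posterior is Beta(9+k, 21), with mean (9+k)/(9+21+k).
Set (9+k)/(30+k) > 0.67 and solve: k > (0.67·30 − 9)/(1 − 0.67) = 33.636.
The smallest integer exceeding 33.636 is 34.

k = 34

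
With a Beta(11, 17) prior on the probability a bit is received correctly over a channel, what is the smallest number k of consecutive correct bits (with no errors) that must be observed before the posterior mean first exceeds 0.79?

k = 53

After k correct bits and 0 errors the posterior is Beta(11+k, 17), with mean (11+k)/(11+17+k).
Set (11+k)/(28+k) > 0.79 and solve: k > (0.79·28 − 11)/(1 − 0.79) = 52.952.
The smallest integer exceeding 52.952 is 53.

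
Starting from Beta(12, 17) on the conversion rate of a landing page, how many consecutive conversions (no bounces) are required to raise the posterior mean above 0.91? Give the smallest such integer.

k = 160

After k conversions and 0 bounces the posterior is Beta(12+k, 17), with mean (12+k)/(12+17+k).
Set (12+k)/(29+k) > 0.91 and solve: k > (0.91·29 − 12)/(1 − 0.91) = 159.889.
The smallest integer exceeding 159.889 is 160.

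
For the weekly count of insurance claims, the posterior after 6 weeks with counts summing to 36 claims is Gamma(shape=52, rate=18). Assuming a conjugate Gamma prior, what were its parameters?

Gamma(shape=16, rate=12)

A Gamma(α, β) prior (rate parametrization) on a Poisson rate with n observations summing to S gives posterior Gamma(α+S, β+n).
So α = 52 − 36 = 16 and β = 18 − 6 = 12.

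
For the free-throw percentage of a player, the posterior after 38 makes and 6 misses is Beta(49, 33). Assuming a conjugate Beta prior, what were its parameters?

Under Beta–binomial conjugacy the posterior parameters are (α+s, β+f).
Subtract the data counts: 49−38=11, 33−6=27.

Beta(11, 27)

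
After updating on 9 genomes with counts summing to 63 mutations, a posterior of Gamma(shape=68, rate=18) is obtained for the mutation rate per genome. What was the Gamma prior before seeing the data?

A Gamma(α, β) prior (rate parametrization) on a Poisson rate with n observations summing to S gives posterior Gamma(α+S, β+n).
So α = 68 − 63 = 5 and β = 18 − 9 = 9.

Gamma(shape=5, rate=9)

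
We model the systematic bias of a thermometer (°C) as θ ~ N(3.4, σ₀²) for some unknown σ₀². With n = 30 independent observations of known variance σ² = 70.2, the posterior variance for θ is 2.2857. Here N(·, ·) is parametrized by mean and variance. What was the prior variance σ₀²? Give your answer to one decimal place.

Posterior precision equals prior precision plus data precision: 1/σ_n² = 1/σ₀² + n/σ².
So 1/σ₀² = 1/2.2857 − 30/70.2 = 0.437503 − 0.427350 = 0.010153.
Hence σ₀² = 1/0.010153 ≈ 98.5.

σ₀² = 98.5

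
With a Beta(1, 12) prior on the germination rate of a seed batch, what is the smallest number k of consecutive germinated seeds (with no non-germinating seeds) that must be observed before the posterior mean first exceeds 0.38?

After k germinated seeds and 0 non-germinating seeds the posterior is Beta(1+k, 12), with mean (1+k)/(1+12+k).
Set (1+k)/(13+k) > 0.38 and solve: k > (0.38·13 − 1)/(1 − 0.38) = 6.355.
The smallest integer exceeding 6.355 is 7, and checking k=7: (8)/(20) = 0.4000 > 0.38.

k = 7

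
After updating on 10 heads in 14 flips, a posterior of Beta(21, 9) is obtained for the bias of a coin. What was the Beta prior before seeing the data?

Beta(11, 5)

Beta is conjugate to the binomial likelihood: posterior = Beta(a+s, b+f).
So a = 21 − 10 = 11 and b = 9 − 4 = 5.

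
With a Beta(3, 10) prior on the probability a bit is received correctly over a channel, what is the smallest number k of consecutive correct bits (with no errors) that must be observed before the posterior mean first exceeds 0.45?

k = 6

After k correct bits and 0 errors the posterior is Beta(3+k, 10), with mean (3+k)/(3+10+k).
Set (3+k)/(13+k) > 0.45 and solve: k > (0.45·13 − 3)/(1 − 0.45) = 5.182.
The smallest integer exceeding 5.182 is 6, and checking k=6: (9)/(19) = 0.4737 > 0.45.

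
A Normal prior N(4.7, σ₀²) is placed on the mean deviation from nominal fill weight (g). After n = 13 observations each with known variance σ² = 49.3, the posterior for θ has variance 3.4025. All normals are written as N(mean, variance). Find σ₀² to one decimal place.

σ₀² = 33.1

Posterior precision equals prior precision plus data precision: 1/σ_n² = 1/σ₀² + n/σ².
So 1/σ₀² = 1/3.4025 − 13/49.3 = 0.293902 − 0.263692 = 0.030210.
Hence σ₀² = 1/0.030210 ≈ 33.1.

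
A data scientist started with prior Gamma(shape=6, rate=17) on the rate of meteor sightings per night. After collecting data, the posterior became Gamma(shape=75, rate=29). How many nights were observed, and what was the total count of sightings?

n = 12 nights with total 69 sightings

A Gamma(α, β) prior (rate parametrization) on a Poisson rate with n observations summing to S gives posterior Gamma(α+S, β+n).
Matching: Σxᵢ = 75 − 6 = 69 and n = 29 − 17 = 12.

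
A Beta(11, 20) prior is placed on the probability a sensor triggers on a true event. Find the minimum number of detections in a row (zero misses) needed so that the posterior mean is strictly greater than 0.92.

After k detections and 0 misses the posterior is Beta(11+k, 20), with mean (11+k)/(11+20+k).
Set (11+k)/(31+k) > 0.92 and solve: k > (0.92·31 − 11)/(1 − 0.92) = 219.000.
The smallest integer exceeding 219.000 is 220, and checking k=220: (231)/(251) = 0.9203 > 0.92.

k = 220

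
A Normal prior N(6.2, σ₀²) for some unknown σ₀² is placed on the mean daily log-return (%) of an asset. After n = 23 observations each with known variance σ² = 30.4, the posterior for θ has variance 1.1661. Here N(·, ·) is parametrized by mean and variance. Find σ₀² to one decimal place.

For the Normal–Normal model with known σ², precisions add: τ_n = τ₀ + n/σ².
So 1/σ₀² = 1/1.1661 − 23/30.4 = 0.857559 − 0.756579 = 0.100980.
Hence σ₀² = 1/0.100980 ≈ 9.9.

σ₀² = 9.9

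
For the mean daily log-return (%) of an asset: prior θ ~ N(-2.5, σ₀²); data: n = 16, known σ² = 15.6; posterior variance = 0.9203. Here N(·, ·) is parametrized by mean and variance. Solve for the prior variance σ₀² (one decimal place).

σ₀² = 16.4

For the Normal–Normal model with known σ², precisions add: τ_n = τ₀ + n/σ².
So 1/σ₀² = 1/0.9203 − 16/15.6 = 1.086602 − 1.025641 = 0.060961.
Hence σ₀² = 1/0.060961 ≈ 16.4.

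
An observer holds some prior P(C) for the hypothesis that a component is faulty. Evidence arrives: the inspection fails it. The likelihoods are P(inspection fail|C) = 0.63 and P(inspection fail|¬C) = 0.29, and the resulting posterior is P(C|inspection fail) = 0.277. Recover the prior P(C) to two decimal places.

In odds form, posterior odds = prior odds × likelihood ratio, so prior odds = posterior odds ÷ LR.
Posterior odds = 0.277/(1−0.277) = 0.3831. LR = 0.63/0.29 = 2.1724.
Prior odds = 0.3831/2.1724 = 0.1763, so P(C) = 0.1763/(1+0.1763) ≈ 0.15.

P(C) = 0.15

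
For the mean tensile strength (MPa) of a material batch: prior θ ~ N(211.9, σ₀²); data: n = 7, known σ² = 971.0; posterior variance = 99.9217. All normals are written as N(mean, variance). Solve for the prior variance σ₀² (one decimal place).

σ₀² = 357.3

For the Normal–Normal model with known σ², precisions add: τ_n = τ₀ + n/σ².
So 1/σ₀² = 1/99.9217 − 7/971.0 = 0.010008 − 0.007209 = 0.002799.
Hence σ₀² = 1/0.002799 ≈ 357.3.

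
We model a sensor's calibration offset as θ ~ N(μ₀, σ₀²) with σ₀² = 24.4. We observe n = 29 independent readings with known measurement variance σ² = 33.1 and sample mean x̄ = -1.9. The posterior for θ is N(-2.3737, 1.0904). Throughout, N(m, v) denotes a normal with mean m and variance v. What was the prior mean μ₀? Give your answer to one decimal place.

With known observation variance, the Normal–Normal posterior has precision τ_n = τ₀ + n/σ² and mean μ_n = (τ₀μ₀ + (n/σ²)x̄)/τ_n.
Here τ₀ = 1/24.4 = 0.040984 and τ_data = 29/33.1 = 0.876133, so τ_n = 0.917117.
Rearranging for μ₀: μ₀ = (μ_n·τ_n − τ_data·x̄)/τ₀ = (-2.3737·0.917117 − 0.876133·-1.9) / 0.040984 = -0.512308/0.040984 ≈ -12.5.

μ₀ = -12.5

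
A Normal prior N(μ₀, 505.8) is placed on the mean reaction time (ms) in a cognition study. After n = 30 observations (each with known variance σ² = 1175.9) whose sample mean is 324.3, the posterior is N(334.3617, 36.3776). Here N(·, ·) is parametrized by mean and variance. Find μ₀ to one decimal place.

μ₀ = 464.2

With known observation variance, the Normal–Normal posterior has precision τ_n = τ₀ + n/σ² and mean μ_n = (τ₀μ₀ + (n/σ²)x̄)/τ_n.
Here τ₀ = 1/505.8 = 0.001977 and τ_data = 30/1175.9 = 0.025512, so τ_n = 0.027489.
Rearranging for μ₀: μ₀ = (μ_n·τ_n − τ_data·x̄)/τ₀ = (334.3617·0.027489 − 0.025512·324.3) / 0.001977 = 0.917727/0.001977 ≈ 464.2.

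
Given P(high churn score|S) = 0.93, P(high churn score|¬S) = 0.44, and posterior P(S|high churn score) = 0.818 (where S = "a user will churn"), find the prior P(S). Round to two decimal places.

In odds form, posterior odds = prior odds × likelihood ratio, so prior odds = posterior odds ÷ LR.
Posterior odds = 0.818/(1−0.818) = 4.4945. LR = 0.93/0.44 = 2.1136.
Prior odds = 4.4945/2.1136 = 2.1265, so P(S) = 2.1265/(1+2.1265) ≈ 0.68.

P(S) = 0.68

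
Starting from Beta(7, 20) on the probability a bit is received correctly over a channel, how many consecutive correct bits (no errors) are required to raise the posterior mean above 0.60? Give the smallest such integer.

After k correct bits and 0 errors the posterior is Beta(7+k, 20), with mean (7+k)/(7+20+k).
Set (7+k)/(27+k) > 0.60 and solve: k > (0.60·27 − 7)/(1 − 0.60) = 23.000.
The smallest integer exceeding 23.000 is 24, and checking k=24: (31)/(51) = 0.6078 > 0.60.

k = 24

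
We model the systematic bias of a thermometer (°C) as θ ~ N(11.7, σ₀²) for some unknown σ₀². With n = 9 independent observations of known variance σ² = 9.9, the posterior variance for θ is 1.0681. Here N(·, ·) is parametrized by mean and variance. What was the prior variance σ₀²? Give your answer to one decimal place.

σ₀² = 36.8

For the Normal–Normal model with known σ², precisions add: τ_n = τ₀ + n/σ².
So 1/σ₀² = 1/1.0681 − 9/9.9 = 0.936242 − 0.909091 = 0.027151.
Hence σ₀² = 1/0.027151 ≈ 36.8.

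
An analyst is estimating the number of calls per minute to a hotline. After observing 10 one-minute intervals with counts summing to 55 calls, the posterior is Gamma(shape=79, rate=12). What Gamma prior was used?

Gamma(shape=24, rate=2)

A Gamma(α, β) prior (rate parametrization) on a Poisson rate with n observations summing to S gives posterior Gamma(α+S, β+n).
So α = 79 − 55 = 24 and β = 12 − 10 = 2.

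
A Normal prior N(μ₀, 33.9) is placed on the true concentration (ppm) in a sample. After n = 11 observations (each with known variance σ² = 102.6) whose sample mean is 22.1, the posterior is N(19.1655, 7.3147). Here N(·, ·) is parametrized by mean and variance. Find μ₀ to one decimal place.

μ₀ = 8.5

With known observation variance, the Normal–Normal posterior has precision τ_n = τ₀ + n/σ² and mean μ_n = (τ₀μ₀ + (n/σ²)x̄)/τ_n.
Here τ₀ = 1/33.9 = 0.029499 and τ_data = 11/102.6 = 0.107212, so τ_n = 0.136711.
Rearranging for μ₀: μ₀ = (μ_n·τ_n − τ_data·x̄)/τ₀ = (19.1655·0.136711 − 0.107212·22.1) / 0.029499 = 0.250749/0.029499 ≈ 8.5.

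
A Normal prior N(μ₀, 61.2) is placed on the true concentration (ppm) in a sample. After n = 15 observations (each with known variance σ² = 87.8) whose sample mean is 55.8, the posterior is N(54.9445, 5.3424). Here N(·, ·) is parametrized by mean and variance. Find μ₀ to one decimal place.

The posterior mean is a precision-weighted average: μ_n = (τ₀μ₀ + τ_data·x̄)/(τ₀+τ_data), with τ₀=1/σ₀² and τ_data=n/σ².
Here τ₀ = 1/61.2 = 0.016340 and τ_data = 15/87.8 = 0.170843, so τ_n = 0.187183.
Rearranging for μ₀: μ₀ = (μ_n·τ_n − τ_data·x̄)/τ₀ = (54.9445·0.187183 − 0.170843·55.8) / 0.016340 = 0.751637/0.016340 ≈ 46.0.

μ₀ = 46.0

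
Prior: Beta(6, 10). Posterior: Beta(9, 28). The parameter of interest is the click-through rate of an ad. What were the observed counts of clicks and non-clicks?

A Beta(α, β) prior with s successes and f failures in binomial data gives a Beta(α+s, β+f) posterior.
Match parameters: s=9−6=3, f=28−10=18.

3 clicks and 18 non-clicks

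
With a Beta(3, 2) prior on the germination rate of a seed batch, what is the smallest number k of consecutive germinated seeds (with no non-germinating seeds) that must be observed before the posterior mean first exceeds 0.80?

After k germinated seeds and 0 non-germinating seeds the posterior is Beta(3+k, 2), with mean (3+k)/(3+2+k).
Set (3+k)/(5+k) > 0.80 and solve: k > (0.80·5 − 3)/(1 − 0.80) = 5.000.
The smallest integer exceeding 5.000 is 6.

k = 6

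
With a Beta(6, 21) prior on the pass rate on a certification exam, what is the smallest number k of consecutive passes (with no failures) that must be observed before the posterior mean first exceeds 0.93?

After k passes and 0 failures the posterior is Beta(6+k, 21), with mean (6+k)/(6+21+k).
Set (6+k)/(27+k) > 0.93 and solve: k > (0.93·27 − 6)/(1 − 0.93) = 273.000.
The smallest integer exceeding 273.000 is 274.

k = 274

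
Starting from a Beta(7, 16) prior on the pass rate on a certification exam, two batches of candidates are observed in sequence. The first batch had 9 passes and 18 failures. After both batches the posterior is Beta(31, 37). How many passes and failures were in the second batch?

15 passes and 3 failures

Because Beta–binomial updating is additive in the counts, the combined data contributed (α_post−α_prior, β_post−β_prior) successes and failures.
Total across both batches: 31−7=24 passes, 37−16=21 failures.
Subtract the first batch: 24−9=15 passes and 21−18=3 failures.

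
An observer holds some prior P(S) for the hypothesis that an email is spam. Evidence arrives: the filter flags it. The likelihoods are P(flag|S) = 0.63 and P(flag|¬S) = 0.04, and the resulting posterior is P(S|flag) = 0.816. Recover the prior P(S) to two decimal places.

P(S) = 0.22

In odds form, posterior odds = prior odds × likelihood ratio, so prior odds = posterior odds ÷ LR.
Posterior odds = 0.816/(1−0.816) = 4.4348. LR = 0.63/0.04 = 15.7500.
Prior odds = 4.4348/15.7500 = 0.2816, so P(S) = 0.2816/(1+0.2816) ≈ 0.22.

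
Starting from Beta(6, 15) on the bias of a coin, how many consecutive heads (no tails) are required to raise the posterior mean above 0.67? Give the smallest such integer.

k = 25

After k heads and 0 tails the posterior is Beta(6+k, 15), with mean (6+k)/(6+15+k).
Set (6+k)/(21+k) > 0.67 and solve: k > (0.67·21 − 6)/(1 − 0.67) = 24.455.
The smallest integer exceeding 24.455 is 25.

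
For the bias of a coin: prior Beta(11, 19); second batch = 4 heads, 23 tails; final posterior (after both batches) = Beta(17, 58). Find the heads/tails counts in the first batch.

2 heads and 16 tails

Because Beta–binomial updating is additive in the counts, the combined data contributed (α_post−α_prior, β_post−β_prior) successes and failures.
Total across both batches: 17−11=6 heads, 58−19=39 tails.
Subtract the second batch: 6−4=2 heads and 39−23=16 tails.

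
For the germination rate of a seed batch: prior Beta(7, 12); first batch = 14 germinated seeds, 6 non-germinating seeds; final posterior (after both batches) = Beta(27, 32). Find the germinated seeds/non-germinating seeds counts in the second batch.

6 germinated seeds and 14 non-germinating seeds

Sequential conjugate updates are equivalent to a single update on the pooled data, so total successes = posterior α − prior α and total failures = posterior β − prior β.
Total across both batches: 27−7=20 germinated seeds, 32−12=20 non-germinating seeds.
Subtract the first batch: 20−14=6 germinated seeds and 20−6=14 non-germinating seeds.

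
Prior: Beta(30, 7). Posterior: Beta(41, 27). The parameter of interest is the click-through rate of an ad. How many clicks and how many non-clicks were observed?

11 clicks and 20 non-clicks

Beta is conjugate to the binomial likelihood: posterior = Beta(a+s, b+f).
Match parameters: s=41−30=11, f=27−7=20.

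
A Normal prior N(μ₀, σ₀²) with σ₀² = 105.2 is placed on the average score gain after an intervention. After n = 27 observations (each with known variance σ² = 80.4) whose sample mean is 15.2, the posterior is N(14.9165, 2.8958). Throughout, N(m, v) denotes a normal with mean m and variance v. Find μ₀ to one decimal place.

With known observation variance, the Normal–Normal posterior has precision τ_n = τ₀ + n/σ² and mean μ_n = (τ₀μ₀ + (n/σ²)x̄)/τ_n.
Here τ₀ = 1/105.2 = 0.009506 and τ_data = 27/80.4 = 0.335821, so τ_n = 0.345327.
Rearranging for μ₀: μ₀ = (μ_n·τ_n − τ_data·x̄)/τ₀ = (14.9165·0.345327 − 0.335821·15.2) / 0.009506 = 0.046591/0.009506 ≈ 4.9.

μ₀ = 4.9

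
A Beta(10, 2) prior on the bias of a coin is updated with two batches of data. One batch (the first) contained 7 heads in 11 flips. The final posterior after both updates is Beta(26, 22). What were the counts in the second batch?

9 heads and 16 tails

Sequential conjugate updates are equivalent to a single update on the pooled data, so total successes = posterior α − prior α and total failures = posterior β − prior β.
Total across both batches: 26−10=16 heads, 22−2=20 tails.
Subtract the first batch: 16−7=9 heads and 20−4=16 tails.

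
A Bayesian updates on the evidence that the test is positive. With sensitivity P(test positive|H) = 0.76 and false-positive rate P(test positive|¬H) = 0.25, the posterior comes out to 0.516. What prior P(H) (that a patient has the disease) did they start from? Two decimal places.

P(H) = 0.26

In odds form, posterior odds = prior odds × likelihood ratio, so prior odds = posterior odds ÷ LR.
Posterior odds = 0.516/(1−0.516) = 1.0661. LR = 0.76/0.25 = 3.0400.
Prior odds = 1.0661/3.0400 = 0.3507, so P(H) = 0.3507/(1+0.3507) ≈ 0.26.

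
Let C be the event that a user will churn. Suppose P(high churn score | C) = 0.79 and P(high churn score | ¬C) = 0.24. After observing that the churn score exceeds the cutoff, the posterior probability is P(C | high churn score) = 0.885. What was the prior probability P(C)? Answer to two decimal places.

In odds form, posterior odds = prior odds × likelihood ratio, so prior odds = posterior odds ÷ LR.
Posterior odds = 0.885/(1−0.885) = 7.6957. LR = 0.79/0.24 = 3.2917.
Prior odds = 7.6957/3.2917 = 2.3379, so P(C) = 2.3379/(1+2.3379) ≈ 0.70.

P(C) = 0.70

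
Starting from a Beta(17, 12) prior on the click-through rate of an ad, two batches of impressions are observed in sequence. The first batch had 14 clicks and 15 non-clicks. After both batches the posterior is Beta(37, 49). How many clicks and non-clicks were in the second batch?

6 clicks and 22 non-clicks

Because Beta–binomial updating is additive in the counts, the combined data contributed (α_post−α_prior, β_post−β_prior) successes and failures.
Total across both batches: 37−17=20 clicks, 49−12=37 non-clicks.
Subtract the first batch: 20−14=6 clicks and 37−15=22 non-clicks.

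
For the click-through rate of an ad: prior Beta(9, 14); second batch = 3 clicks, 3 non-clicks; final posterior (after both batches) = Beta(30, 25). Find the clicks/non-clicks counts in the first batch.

Because Beta–binomial updating is additive in the counts, the combined data contributed (α_post−α_prior, β_post−β_prior) successes and failures.
Total across both batches: 30−9=21 clicks, 25−14=11 non-clicks.
Subtract the second batch: 21−3=18 clicks and 11−3=8 non-clicks.

18 clicks and 8 non-clicks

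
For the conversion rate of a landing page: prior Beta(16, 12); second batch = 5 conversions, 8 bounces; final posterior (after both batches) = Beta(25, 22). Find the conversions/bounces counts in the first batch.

Because Beta–binomial updating is additive in the counts, the combined data contributed (α_post−α_prior, β_post−β_prior) successes and failures.
Total across both batches: 25−16=9 conversions, 22−12=10 bounces.
Subtract the second batch: 9−5=4 conversions and 10−8=2 bounces.

4 conversions and 2 bounces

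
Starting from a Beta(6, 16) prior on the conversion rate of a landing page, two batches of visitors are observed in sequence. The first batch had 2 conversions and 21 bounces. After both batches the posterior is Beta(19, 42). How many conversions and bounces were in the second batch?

11 conversions and 5 bounces

Because Beta–binomial updating is additive in the counts, the combined data contributed (α_post−α_prior, β_post−β_prior) successes and failures.
Total across both batches: 19−6=13 conversions, 42−16=26 bounces.
Subtract the first batch: 13−2=11 conversions and 26−21=5 bounces.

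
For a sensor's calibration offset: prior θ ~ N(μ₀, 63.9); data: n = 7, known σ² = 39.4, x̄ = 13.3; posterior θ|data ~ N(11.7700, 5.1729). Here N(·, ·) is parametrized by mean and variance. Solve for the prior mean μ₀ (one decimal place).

The posterior mean is a precision-weighted average: μ_n = (τ₀μ₀ + τ_data·x̄)/(τ₀+τ_data), with τ₀=1/σ₀² and τ_data=n/σ².
Here τ₀ = 1/63.9 = 0.015649 and τ_data = 7/39.4 = 0.177665, so τ_n = 0.193314.
Rearranging for μ₀: μ₀ = (μ_n·τ_n − τ_data·x̄)/τ₀ = (11.7700·0.193314 − 0.177665·13.3) / 0.015649 = -0.087639/0.015649 ≈ -5.6.

μ₀ = -5.6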